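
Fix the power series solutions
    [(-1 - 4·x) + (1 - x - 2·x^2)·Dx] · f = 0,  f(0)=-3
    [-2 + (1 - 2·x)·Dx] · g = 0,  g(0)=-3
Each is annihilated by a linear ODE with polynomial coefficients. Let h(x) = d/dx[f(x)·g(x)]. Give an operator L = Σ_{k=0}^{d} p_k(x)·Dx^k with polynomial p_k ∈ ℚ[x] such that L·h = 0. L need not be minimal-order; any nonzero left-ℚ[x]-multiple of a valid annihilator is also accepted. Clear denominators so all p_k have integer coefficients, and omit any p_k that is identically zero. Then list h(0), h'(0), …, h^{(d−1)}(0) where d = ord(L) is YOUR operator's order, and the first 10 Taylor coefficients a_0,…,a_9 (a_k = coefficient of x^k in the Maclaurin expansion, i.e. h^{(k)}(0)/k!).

f: a_k = -3, -3, -9, -15, -33, -63, -129, -255, -513, -1023, …
g: a_k = -3, -6, -12, -24, -48, -96, -192, -384, -768, -1536, …
h₀=f·g: eliminate ⇒ L₀, order ≤ 1·1.
Derive L from L₀ (diff closure).
L = (6 + 16·x + 16·x^2) + (-1 - x + 4·x^2 + 4·x^3)·Dx  (order 1).
h: a_k = 27, 162, 621, 2052, 6075, 16902, 44793, 114696, 285687, 696330, …
ICs: h(0) = 27.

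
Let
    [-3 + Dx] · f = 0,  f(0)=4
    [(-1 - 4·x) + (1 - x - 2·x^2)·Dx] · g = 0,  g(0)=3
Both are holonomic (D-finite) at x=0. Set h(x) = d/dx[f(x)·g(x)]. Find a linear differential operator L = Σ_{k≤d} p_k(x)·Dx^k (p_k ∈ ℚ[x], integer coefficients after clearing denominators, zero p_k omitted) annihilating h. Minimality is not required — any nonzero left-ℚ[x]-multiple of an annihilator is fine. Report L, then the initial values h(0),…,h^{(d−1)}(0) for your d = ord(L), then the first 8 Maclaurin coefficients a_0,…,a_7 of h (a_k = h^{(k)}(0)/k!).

L = (21 + 12·x - 39·x^2 - 12·x^3 + 36·x^4) + (-4 + 3·x + 15·x^2 - 4·x^3 - 12·x^4)·Dx  (order 1).
h: a_k = 48, 252, 828, 2274, 5724, 137637/10, 321213/10, 10280043/140, …
ICs: h(0) = 48.

f: a_k = 4, 12, 18, 18, 27/2, 81/10, 81/20, 243/140, …
g: a_k = 3, 3, 9, 15, 33, 63, 129, 255, …
f·g: L₀ = L_f ⊗_s L_g, ord ≤ 1·1.
h₀' ⇒ L via d/dx closure of L₀.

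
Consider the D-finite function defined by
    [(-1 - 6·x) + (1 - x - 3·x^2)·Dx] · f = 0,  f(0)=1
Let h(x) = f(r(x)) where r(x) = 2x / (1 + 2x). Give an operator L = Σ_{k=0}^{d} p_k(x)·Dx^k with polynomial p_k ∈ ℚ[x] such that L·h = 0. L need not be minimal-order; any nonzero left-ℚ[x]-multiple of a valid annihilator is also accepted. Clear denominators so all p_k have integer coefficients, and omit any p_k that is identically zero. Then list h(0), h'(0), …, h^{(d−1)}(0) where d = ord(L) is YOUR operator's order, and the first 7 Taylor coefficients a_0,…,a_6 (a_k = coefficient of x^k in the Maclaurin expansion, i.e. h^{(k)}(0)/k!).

f: a_k = 1, 1, 4, 7, 19, 40, 97, …
Change of var in L_f (x↦r) gives L₀.
L = (2 + 28·x) + (-1 - 4·x + 8·x^2 + 24·x^3)·Dx  (order 1).
h: a_k = 1, 2, 12, 0, 144, -288, 2304, …
ICs: h(0) = 1.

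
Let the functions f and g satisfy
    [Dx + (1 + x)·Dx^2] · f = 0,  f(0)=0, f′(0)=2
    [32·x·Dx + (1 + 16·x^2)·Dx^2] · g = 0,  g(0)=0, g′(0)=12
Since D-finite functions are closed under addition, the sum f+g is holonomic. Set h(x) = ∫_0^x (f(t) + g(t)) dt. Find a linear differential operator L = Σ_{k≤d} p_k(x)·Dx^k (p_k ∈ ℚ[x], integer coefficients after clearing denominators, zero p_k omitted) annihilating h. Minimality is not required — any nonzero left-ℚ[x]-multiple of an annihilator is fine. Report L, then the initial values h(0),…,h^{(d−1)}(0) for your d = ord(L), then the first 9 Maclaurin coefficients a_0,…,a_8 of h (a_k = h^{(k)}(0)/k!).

f: a_k = 0, 2, -1, 2/3, -1/2, 2/5, -1/3, 2/7, -1/4, …
g: a_k = 0, 12, 0, -64, 0, 3072/5, 0, -49152/7, 0, …
Weyl lclm of L_f,L_g ⇒ L₀ (ord ≤ 4).
h=∫₀ˣh₀: take L = L₀·Dx.
L = (-32 - 96·x + 1536·x^2 + 512·x^3)·Dx^2 + (-34 - 64·x + 1440·x^2 + 3072·x^3 + 1024·x^4)·Dx^3 + (-1 + 31·x + 32·x^2 + 512·x^3 + 768·x^4 + 256·x^5)·Dx^4  (order 4).
h: a_k = 0, 0, 7, -1/3, -95/6, -1/10, 1537/15, -1/21, -24575/28, …
ICs: h(0) = 0, h′(0) = 0, h′′(0) = 14, h′′′(0) = -2.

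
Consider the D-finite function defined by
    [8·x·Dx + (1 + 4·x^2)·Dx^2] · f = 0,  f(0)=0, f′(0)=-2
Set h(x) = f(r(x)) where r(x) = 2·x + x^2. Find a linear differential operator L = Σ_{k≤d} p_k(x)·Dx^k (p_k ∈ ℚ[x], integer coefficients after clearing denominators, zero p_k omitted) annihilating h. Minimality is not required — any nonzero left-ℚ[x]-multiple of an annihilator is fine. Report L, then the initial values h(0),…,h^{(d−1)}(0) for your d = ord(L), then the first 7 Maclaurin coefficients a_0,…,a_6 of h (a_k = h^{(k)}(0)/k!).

f: a_k = 0, -2, 0, 8/3, 0, -32/5, 0, …
L₀ from L_f via x↦r, Dx↦r'^{-1}Dx.
L = (-1 + 32·x + 64·x^2 + 48·x^3 + 12·x^4)·Dx + (1 + x + 16·x^2 + 32·x^3 + 20·x^4 + 4·x^5)·Dx^2  (order 2).
h: a_k = 0, -4, -2, 64/3, 32, -944/5, -1528/3, …
ICs: h(0) = 0, h′(0) = -4.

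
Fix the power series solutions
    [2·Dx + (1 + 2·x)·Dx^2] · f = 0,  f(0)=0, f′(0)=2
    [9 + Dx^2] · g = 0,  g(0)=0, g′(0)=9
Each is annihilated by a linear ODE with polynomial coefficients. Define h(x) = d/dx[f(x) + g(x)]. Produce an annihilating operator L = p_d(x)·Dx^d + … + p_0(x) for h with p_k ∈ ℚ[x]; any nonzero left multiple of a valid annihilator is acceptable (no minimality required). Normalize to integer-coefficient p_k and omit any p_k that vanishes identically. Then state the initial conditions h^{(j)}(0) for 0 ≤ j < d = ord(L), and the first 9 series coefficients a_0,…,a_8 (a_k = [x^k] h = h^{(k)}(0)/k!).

f: a_k = 0, 2, -2, 8/3, -4, 32/5, -32/3, 128/7, -32, …
g: a_k = 0, 9, 0, -27/2, 0, 243/40, 0, -729/560, 0, …
f+g: L₀ = lclm(L_f,L_g), ord ≤ 2+2.
Differentiate: ansatz ord ≤ ord L₀ ⇒ L.
L = (594 + 648·x + 648·x^2) + (153 + 630·x + 972·x^2 + 648·x^3)·Dx + (66 + 72·x + 72·x^2)·Dx^2 + (17 + 70·x + 108·x^2 + 72·x^3)·Dx^3  (order 3).
h: a_k = 11, -4, -65/2, -16, 499/8, -64, 9511/80, -256, 2300321/4480, …
ICs: h(0) = 11, h′(0) = -4, h′′(0) = -65.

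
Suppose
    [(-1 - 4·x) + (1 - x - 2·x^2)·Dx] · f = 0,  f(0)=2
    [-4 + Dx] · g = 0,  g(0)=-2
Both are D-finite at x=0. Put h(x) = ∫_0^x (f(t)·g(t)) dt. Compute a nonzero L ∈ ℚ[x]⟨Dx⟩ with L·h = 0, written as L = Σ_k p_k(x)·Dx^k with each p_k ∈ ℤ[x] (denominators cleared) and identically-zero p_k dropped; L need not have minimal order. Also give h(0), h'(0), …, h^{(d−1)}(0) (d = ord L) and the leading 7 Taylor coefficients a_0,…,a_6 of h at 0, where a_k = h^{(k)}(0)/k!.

f: a_k = 2, 2, 6, 10, 22, 42, 86, …
g: a_k = -2, -8, -16, -64/3, -64/3, -256/15, -512/45, …
h₀=f·g: eliminate ⇒ L₀, order ≤ 1·1.
∫: right-multiply L₀ by Dx.
L = (5 - 8·x^2)·Dx + (-1 + x + 2·x^2)·Dx^2  (order 2).
h: a_k = 0, -4, -10, -20, -107/3, -916/15, -1562/15, …
ICs: h(0) = 0, h′(0) = -4.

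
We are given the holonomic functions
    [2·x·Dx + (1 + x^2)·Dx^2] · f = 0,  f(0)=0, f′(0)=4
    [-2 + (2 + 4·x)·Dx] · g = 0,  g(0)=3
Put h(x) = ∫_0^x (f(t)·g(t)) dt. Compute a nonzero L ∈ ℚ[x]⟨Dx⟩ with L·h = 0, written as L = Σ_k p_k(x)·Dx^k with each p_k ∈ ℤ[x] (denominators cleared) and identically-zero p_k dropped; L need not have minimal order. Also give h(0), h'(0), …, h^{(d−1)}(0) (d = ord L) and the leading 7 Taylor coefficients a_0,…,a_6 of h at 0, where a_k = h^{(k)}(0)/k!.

L = (3 - 2·x - x^2)·Dx + (-2 - 2·x + 6·x^2 + 4·x^3)·Dx^2 + (1 + 4·x + 5·x^2 + 4·x^3 + 4·x^4)·Dx^3  (order 3).
h: a_k = 0, 0, 6, 4, -5/2, 2/5, -31/60, …
ICs: h(0) = 0, h′(0) = 0, h′′(0) = 12.

f: a_k = 0, 4, 0, -4/3, 0, 4/5, 0, …
g: a_k = 3, 3, -3/2, 3/2, -15/8, 21/8, -63/16, …
f·g: L₀ = L_f ⊗_s L_g, ord ≤ 2·1.
∫: right-multiply L₀ by Dx.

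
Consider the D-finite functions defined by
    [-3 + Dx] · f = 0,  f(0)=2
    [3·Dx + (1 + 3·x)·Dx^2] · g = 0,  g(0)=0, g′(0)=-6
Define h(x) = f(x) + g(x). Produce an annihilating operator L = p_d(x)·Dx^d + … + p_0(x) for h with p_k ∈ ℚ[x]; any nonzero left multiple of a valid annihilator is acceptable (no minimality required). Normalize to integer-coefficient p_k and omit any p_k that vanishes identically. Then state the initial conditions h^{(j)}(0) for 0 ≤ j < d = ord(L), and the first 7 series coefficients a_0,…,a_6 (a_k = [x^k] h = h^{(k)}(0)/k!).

f: a_k = 2, 6, 9, 9, 27/4, 81/20, 81/40, …
g: a_k = 0, -6, 9, -18, 81/2, -486/5, 243, …
Weyl lclm of L_f,L_g ⇒ L₀ (ord ≤ 3).
L = (-27 - 27·x)·Dx + (3 - 18·x - 27·x^2)·Dx^2 + (2 + 9·x + 9·x^2)·Dx^3  (order 3).
h: a_k = 2, 0, 18, -9, 189/4, -1863/20, 9801/40, …
ICs: h(0) = 2, h′(0) = 0, h′′(0) = 36.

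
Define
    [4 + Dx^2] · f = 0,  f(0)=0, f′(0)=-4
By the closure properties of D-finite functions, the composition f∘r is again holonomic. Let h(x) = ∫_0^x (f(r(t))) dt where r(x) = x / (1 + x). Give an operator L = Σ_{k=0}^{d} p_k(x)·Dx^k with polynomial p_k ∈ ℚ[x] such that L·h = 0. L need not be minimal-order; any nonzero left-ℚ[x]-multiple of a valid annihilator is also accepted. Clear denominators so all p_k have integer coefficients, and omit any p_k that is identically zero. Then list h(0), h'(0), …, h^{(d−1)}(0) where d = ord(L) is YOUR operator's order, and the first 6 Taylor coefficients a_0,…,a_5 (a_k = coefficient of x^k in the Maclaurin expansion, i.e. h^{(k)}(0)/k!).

L = 4·Dx + (2 + 6·x + 6·x^2 + 2·x^3)·Dx^2 + (1 + 4·x + 6·x^2 + 4·x^3 + x^4)·Dx^3  (order 3).
h: a_k = 0, 0, -2, 4/3, -1/3, -4/5, …
ICs: h(0) = 0, h′(0) = 0, h′′(0) = -4.

f: a_k = 0, -4, 0, 8/3, 0, -8/15, …
Substitute x→r, Dx→(1/r')Dx; clear ⇒ L₀.
∫: right-multiply L₀ by Dx.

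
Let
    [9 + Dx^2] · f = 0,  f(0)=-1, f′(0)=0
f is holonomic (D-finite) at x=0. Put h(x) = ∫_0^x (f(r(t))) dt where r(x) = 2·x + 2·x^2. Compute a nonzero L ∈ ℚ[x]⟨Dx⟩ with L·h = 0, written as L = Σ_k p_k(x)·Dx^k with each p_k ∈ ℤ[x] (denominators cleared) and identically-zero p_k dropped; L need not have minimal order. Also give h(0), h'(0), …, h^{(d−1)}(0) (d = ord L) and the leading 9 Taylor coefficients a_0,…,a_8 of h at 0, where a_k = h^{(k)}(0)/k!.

L = (36 + 216·x + 432·x^2 + 288·x^3)·Dx - 2·Dx^2 + (1 + 2·x)·Dx^3  (order 3).
h: a_k = 0, -1, 0, 6, 9, -36/5, -36, -1296/35, 108/5, …
ICs: h(0) = 0, h′(0) = -1, h′′(0) = 0.

f: a_k = -1, 0, 9/2, 0, -27/8, 0, 81/80, 0, -729/4480, …
f∘r: x↦r, Dx↦Dx/r' in L_f ⇒ L₀.
h=∫h₀ ⇒ L = L₀·Dx.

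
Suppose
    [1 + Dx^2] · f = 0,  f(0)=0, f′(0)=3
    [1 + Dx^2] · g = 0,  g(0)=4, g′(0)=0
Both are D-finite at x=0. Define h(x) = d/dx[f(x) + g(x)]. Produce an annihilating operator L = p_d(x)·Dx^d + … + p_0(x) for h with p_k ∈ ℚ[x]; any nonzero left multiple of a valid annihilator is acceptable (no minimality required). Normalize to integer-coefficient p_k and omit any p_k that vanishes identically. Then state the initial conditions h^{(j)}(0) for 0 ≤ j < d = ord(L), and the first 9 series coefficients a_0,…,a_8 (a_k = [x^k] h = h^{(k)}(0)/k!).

f: a_k = 0, 3, 0, -1/2, 0, 1/40, 0, -1/1680, 0, …
g: a_k = 4, 0, -2, 0, 1/6, 0, -1/180, 0, 1/10080, …
Weyl lclm of L_f,L_g ⇒ L₀ (ord ≤ 4).
Differentiate: ansatz ord ≤ ord L₀ ⇒ L.
L = 1 + Dx^2  (order 2).
h: a_k = 3, -4, -3/2, 2/3, 1/8, -1/30, -1/240, 1/1260, 1/13440, …
ICs: h(0) = 3, h′(0) = -4.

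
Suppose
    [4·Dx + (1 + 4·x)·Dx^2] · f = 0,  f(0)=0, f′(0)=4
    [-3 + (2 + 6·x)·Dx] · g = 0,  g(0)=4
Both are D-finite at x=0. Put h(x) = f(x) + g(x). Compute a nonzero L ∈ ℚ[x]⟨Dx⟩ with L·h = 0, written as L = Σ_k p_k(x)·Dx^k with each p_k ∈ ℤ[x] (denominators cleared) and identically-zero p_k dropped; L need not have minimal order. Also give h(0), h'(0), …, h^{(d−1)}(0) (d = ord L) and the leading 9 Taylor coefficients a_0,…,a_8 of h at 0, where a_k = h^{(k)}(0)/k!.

L = (84 + 144·x)·Dx + (101 + 552·x + 720·x^2)·Dx^2 + (10 + 94·x + 288·x^2 + 288·x^3)·Dx^3  (order 3).
h: a_k = 4, 10, -25/2, 337/12, -2453/32, 74041/320, -570215/768, 8893805/3584, -69923533/8192, …
ICs: h(0) = 4, h′(0) = 10, h′′(0) = -25.

f: a_k = 0, 4, -8, 64/3, -64, 1024/5, -2048/3, 16384/7, -8192, …
g: a_k = 4, 6, -9/2, 27/4, -405/32, 1701/64, -15309/256, 72171/512, -2814669/8192, …
Weyl lclm of L_f,L_g ⇒ L₀ (ord ≤ 3).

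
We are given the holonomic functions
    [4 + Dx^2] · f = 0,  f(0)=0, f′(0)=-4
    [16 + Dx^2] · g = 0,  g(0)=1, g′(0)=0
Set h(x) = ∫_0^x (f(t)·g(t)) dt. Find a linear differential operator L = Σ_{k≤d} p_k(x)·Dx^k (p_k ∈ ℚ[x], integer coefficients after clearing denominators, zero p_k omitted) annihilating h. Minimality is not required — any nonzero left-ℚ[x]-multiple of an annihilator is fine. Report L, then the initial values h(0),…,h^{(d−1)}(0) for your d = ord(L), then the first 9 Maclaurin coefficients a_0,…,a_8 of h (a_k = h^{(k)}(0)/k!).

L = 144·Dx + 40·Dx^3 + Dx^5  (order 5).
h: a_k = 0, 0, -2, 0, 26/3, 0, -484/45, 0, 2186/315, …
ICs: h(0) = 0, h′(0) = 0, h′′(0) = -4, h′′′(0) = 0, h′′′′(0) = 208.

f: a_k = 0, -4, 0, 8/3, 0, -8/15, 0, 16/315, 0, …
g: a_k = 1, 0, -8, 0, 32/3, 0, -256/45, 0, 512/315, …
h₀=f·g: eliminate ⇒ L₀, order ≤ 2·2.
∫: right-multiply L₀ by Dx.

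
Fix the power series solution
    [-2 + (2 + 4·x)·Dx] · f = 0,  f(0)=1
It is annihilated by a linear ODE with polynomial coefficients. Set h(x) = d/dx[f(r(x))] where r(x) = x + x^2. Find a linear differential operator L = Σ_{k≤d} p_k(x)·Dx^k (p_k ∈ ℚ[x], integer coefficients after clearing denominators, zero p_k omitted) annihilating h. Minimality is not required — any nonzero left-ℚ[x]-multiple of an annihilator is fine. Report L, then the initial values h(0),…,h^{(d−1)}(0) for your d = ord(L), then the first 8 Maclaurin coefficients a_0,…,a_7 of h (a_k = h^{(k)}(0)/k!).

L = 1 + (-1 - 4·x - 6·x^2 - 4·x^3)·Dx  (order 1).
h: a_k = 1, 1, -3/2, 3/2, -5/8, -9/8, 49/16, -61/16, …
ICs: h(0) = 1.

f: a_k = 1, 1, -1/2, 1/2, -5/8, 7/8, -21/16, 33/16, …
f∘r: x↦r, Dx↦Dx/r' in L_f ⇒ L₀.
h=h₀': d/dx-closure on L₀ ⇒ L.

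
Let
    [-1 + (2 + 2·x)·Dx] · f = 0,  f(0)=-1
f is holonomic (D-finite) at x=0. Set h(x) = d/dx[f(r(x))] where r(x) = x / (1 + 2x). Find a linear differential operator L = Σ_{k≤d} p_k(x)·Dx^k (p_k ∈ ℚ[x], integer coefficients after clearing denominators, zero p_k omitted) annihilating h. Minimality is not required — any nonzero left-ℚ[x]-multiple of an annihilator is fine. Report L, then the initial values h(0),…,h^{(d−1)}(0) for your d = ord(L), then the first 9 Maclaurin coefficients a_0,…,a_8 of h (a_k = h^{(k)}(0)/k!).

L = (-9 - 24·x) + (-2 - 10·x - 12·x^2)·Dx  (order 1).
h: a_k = -1/2, 9/4, -123/16, 757/32, -17715/256, 100935/512, -1134735/2048, 6340365/4096, -283019715/65536, …
ICs: h(0) = -1/2.

f: a_k = -1, -1/2, 1/8, -1/16, 5/128, -7/256, 21/1024, -33/2048, 429/32768, …
h₀=f(r): pull back L_f along r ⇒ L₀.
h₀' ⇒ L via d/dx closure of L₀.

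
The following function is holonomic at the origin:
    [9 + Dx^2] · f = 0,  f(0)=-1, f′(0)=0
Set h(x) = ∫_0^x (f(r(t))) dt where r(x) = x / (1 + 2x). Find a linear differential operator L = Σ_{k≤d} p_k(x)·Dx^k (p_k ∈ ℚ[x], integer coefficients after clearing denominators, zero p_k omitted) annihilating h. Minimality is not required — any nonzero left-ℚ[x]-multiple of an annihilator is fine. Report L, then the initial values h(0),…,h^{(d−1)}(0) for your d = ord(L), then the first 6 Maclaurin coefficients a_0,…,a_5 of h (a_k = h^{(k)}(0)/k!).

L = 9·Dx + (4 + 24·x + 48·x^2 + 32·x^3)·Dx^2 + (1 + 8·x + 24·x^2 + 32·x^3 + 16·x^4)·Dx^3  (order 3).
h: a_k = 0, -1, 0, 3/2, -9/2, 81/8, …
ICs: h(0) = 0, h′(0) = -1, h′′(0) = 0.

f: a_k = -1, 0, 9/2, 0, -27/8, 0, …
h₀=f(r): pull back L_f along r ⇒ L₀.
h=∫₀ˣh₀: take L = L₀·Dx.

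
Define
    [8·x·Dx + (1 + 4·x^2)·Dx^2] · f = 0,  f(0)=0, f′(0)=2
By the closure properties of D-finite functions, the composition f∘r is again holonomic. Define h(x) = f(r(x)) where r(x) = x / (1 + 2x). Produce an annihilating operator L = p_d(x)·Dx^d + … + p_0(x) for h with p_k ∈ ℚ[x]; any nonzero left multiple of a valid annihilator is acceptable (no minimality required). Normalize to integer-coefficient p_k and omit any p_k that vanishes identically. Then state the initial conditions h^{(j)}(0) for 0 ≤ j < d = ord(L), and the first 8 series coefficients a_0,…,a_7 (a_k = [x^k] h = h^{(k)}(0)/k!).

f: a_k = 0, 2, 0, -8/3, 0, 32/5, 0, -128/7, …
L₀ from L_f via x↦r, Dx↦r'^{-1}Dx.
L = (4 + 16·x)·Dx + (1 + 4·x + 8·x^2)·Dx^2  (order 2).
h: a_k = 0, 2, -4, 16/3, 0, -128/5, 256/3, -1024/7, …
ICs: h(0) = 0, h′(0) = 2.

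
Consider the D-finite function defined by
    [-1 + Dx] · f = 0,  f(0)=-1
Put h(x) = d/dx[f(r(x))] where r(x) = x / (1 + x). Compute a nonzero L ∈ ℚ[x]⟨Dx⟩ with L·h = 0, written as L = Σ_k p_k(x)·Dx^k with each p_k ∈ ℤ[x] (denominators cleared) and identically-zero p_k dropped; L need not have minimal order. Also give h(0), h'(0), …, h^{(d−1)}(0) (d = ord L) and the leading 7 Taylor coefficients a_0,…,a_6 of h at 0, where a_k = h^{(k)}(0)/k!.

L = (-1 - 2·x) + (-1 - 2·x - x^2)·Dx  (order 1).
h: a_k = -1, 1, -1/2, -1/6, 19/24, -151/120, 1091/720, …
ICs: h(0) = -1.

f: a_k = -1, -1, -1/2, -1/6, -1/24, -1/120, -1/720, …
h₀=f(r): pull back L_f along r ⇒ L₀.
Derive L from L₀ (diff closure).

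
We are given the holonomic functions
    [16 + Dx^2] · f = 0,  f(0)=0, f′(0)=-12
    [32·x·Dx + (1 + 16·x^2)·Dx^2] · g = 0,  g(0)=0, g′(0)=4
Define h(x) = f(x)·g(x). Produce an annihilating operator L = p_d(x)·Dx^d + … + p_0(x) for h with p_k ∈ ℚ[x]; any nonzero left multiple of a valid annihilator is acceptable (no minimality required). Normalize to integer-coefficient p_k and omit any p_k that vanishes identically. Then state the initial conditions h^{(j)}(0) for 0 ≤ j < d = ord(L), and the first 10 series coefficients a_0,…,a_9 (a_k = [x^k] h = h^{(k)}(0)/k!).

f: a_k = 0, -12, 0, 32, 0, -128/5, 0, 1024/105, 0, -2048/945, …
g: a_k = 0, 4, 0, -64/3, 0, 1024/5, 0, -16384/7, 0, 262144/9, …
L₀ := L_f ⊗_s L_g (sym. prod.), ord ≤ 4.
L = (1280 + 53248·x^2 + 360448·x^4 + 2097152·x^6 + 8388608·x^8) + (1536·x + 40960·x^3 + 393216·x^5 + 2097152·x^7)·Dx + (96 + 4096·x^2 + 36864·x^4 + 262144·x^6 + 1048576·x^8)·Dx^2 + (96·x + 2560·x^3 + 24576·x^5 + 131072·x^7)·Dx^3 + (1 + 48·x^2 + 896·x^4 + 8192·x^6 + 32768·x^8)·Dx^4  (order 4).
h: a_k = 0, 0, -48, 0, 384, 0, -9728/3, 0, 176128/5, 0, …
ICs: h(0) = 0, h′(0) = 0, h′′(0) = -96, h′′′(0) = 0.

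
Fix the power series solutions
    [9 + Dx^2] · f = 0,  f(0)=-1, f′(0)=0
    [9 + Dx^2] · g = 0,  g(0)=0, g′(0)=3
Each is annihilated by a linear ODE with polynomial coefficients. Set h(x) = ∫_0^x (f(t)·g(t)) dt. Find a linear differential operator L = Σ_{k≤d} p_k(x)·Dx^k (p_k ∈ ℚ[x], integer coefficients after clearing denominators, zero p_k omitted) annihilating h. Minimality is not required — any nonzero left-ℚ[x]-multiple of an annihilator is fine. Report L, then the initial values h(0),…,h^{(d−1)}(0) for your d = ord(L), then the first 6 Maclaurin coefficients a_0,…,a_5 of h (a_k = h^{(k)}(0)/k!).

L = 36·Dx^2 + Dx^4  (order 4).
h: a_k = 0, 0, -3/2, 0, 9/2, 0, …
ICs: h(0) = 0, h′(0) = 0, h′′(0) = -3, h′′′(0) = 0.

f: a_k = -1, 0, 9/2, 0, -27/8, 0, …
g: a_k = 0, 3, 0, -9/2, 0, 81/40, …
f·g: L₀ = L_f ⊗_s L_g, ord ≤ 2·2.
h=∫₀ˣh₀: take L = L₀·Dx.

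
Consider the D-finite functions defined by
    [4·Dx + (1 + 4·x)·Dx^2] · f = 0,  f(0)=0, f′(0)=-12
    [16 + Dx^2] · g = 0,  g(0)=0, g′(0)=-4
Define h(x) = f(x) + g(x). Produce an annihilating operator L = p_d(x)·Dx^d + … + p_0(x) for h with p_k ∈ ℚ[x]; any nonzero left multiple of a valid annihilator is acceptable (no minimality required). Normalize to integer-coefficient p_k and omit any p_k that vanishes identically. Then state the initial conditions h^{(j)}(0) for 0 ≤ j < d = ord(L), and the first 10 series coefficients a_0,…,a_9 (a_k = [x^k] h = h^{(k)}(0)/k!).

L = (448 + 512·x + 1024·x^2)·Dx + (48 + 320·x + 768·x^2 + 1024·x^3)·Dx^2 + (28 + 32·x + 64·x^2)·Dx^3 + (3 + 20·x + 48·x^2 + 64·x^3)·Dx^4  (order 4).
h: a_k = 0, -16, 24, -160/3, 192, -9344/15, 2048, -2210816/315, 24576, -247728128/2835, …
ICs: h(0) = 0, h′(0) = -16, h′′(0) = 48, h′′′(0) = -320.

f: a_k = 0, -12, 24, -64, 192, -3072/5, 2048, -49152/7, 24576, -262144/3, …
g: a_k = 0, -4, 0, 32/3, 0, -128/15, 0, 1024/315, 0, -2048/2835, …
h₀=f+g: left-lcm gives L₀, ord ≤ 4.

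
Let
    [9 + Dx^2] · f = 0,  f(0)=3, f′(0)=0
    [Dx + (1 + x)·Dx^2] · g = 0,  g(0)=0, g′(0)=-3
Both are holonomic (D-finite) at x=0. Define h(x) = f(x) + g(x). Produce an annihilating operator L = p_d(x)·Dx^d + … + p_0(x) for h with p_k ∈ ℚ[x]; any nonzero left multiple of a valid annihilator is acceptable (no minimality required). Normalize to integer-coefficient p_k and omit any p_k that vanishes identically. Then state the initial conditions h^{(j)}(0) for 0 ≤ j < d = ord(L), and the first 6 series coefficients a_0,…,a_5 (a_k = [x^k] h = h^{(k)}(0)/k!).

L = (135 + 162·x + 81·x^2)·Dx + (99 + 261·x + 243·x^2 + 81·x^3)·Dx^2 + (15 + 18·x + 9·x^2)·Dx^3 + (11 + 29·x + 27·x^2 + 9·x^3)·Dx^4  (order 4).
h: a_k = 3, -3, -12, -1, 87/8, -3/5, …
ICs: h(0) = 3, h′(0) = -3, h′′(0) = -24, h′′′(0) = -6.

f: a_k = 3, 0, -27/2, 0, 81/8, 0, …
g: a_k = 0, -3, 3/2, -1, 3/4, -3/5, …
Weyl lclm of L_f,L_g ⇒ L₀ (ord ≤ 4).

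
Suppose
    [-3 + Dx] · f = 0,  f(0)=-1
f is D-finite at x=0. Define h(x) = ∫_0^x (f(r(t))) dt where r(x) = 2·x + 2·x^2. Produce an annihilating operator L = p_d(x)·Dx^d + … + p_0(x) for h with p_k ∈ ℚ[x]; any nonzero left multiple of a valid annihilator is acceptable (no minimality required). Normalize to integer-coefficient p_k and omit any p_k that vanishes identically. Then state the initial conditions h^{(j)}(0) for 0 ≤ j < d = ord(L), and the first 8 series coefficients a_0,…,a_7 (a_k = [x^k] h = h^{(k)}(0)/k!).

f: a_k = -1, -3, -9/2, -9/2, -27/8, -81/40, -81/80, -243/560, …
Substitute x→r, Dx→(1/r')Dx; clear ⇒ L₀.
∫: right-multiply L₀ by Dx.
L = (-6 - 12·x)·Dx + Dx^2  (order 2).
h: a_k = 0, -1, -3, -8, -18, -36, -324/5, -3744/35, …
ICs: h(0) = 0, h′(0) = -1.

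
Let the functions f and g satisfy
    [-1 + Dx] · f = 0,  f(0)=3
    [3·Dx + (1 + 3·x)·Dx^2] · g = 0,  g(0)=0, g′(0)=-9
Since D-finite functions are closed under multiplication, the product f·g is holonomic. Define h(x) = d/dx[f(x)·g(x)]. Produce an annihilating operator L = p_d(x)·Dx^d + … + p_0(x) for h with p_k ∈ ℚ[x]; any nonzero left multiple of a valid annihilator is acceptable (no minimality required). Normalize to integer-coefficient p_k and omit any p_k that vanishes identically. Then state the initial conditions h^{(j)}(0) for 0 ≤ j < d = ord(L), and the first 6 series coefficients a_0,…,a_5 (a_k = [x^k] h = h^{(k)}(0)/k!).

L = (13 - 12·x + 9·x^2) + (-11 + 15·x - 18·x^2)·Dx + (-2 - 3·x + 9·x^2)·Dx^2  (order 2).
h: a_k = -27, 27, -162, 468, -11601/8, 35289/8, …
ICs: h(0) = -27, h′(0) = 27.

f: a_k = 3, 3, 3/2, 1/2, 1/8, 1/40, …
g: a_k = 0, -9, 27/2, -27, 243/4, -729/5, …
h₀=f·g: eliminate ⇒ L₀, order ≤ 1·2.
h₀' ⇒ L via d/dx closure of L₀.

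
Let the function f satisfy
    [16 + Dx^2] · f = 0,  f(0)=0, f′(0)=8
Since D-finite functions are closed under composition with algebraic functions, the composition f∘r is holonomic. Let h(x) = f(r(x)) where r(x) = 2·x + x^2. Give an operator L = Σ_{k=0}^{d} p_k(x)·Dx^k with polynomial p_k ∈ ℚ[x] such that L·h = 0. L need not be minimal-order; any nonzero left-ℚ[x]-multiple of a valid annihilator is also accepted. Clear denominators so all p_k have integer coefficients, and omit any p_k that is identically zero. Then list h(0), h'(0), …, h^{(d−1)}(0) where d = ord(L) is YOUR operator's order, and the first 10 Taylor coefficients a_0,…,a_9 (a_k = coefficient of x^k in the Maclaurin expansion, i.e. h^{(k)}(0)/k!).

f: a_k = 0, 8, 0, -64/3, 0, 256/15, 0, -2048/315, 0, 4096/2835, …
L₀ from L_f via x↦r, Dx↦r'^{-1}Dx.
L = (64 + 192·x + 192·x^2 + 64·x^3) - Dx + (1 + x)·Dx^2  (order 2).
h: a_k = 0, 16, 8, -512/3, -256, 6272/15, 1344, 167936/315, -100352/45, -9805312/2835, …
ICs: h(0) = 0, h′(0) = 16.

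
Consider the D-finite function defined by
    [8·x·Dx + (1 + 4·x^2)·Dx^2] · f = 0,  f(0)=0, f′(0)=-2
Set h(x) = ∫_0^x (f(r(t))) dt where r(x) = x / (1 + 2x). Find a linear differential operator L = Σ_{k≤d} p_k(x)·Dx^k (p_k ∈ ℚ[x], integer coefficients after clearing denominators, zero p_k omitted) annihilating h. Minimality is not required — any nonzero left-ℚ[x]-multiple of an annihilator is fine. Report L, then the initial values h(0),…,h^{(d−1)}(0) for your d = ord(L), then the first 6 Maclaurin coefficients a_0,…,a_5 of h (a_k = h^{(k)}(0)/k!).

L = (4 + 16·x)·Dx^2 + (1 + 4·x + 8·x^2)·Dx^3  (order 3).
h: a_k = 0, 0, -1, 4/3, -4/3, 0, …
ICs: h(0) = 0, h′(0) = 0, h′′(0) = -2.

f: a_k = 0, -2, 0, 8/3, 0, -32/5, …
f∘r: x↦r, Dx↦Dx/r' in L_f ⇒ L₀.
∫: right-multiply L₀ by Dx.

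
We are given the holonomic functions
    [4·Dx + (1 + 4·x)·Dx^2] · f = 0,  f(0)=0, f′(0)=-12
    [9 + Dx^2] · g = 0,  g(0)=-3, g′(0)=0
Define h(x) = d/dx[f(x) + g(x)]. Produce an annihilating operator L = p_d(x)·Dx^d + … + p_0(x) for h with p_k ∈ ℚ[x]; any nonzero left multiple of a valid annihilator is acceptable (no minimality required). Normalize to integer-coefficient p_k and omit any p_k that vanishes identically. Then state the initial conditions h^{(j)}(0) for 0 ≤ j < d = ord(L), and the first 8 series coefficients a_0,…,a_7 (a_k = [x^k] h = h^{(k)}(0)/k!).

L = (3780 + 2592·x + 5184·x^2) + (369 + 2124·x + 3888·x^2 + 5184·x^3)·Dx + (420 + 288·x + 576·x^2)·Dx^2 + (41 + 236·x + 432·x^2 + 576·x^3)·Dx^3  (order 3).
h: a_k = -12, 75, -192, 1455/2, -3072, 492249/40, -49152, 110098293/560, …
ICs: h(0) = -12, h′(0) = 75, h′′(0) = -384.

f: a_k = 0, -12, 24, -64, 192, -3072/5, 2048, -49152/7, …
g: a_k = -3, 0, 27/2, 0, -81/8, 0, 243/80, 0, …
Sum ⇒ L₀ = lclm(L_f,L_g) in ℚ(x)⟨Dx⟩.
h₀' ⇒ L via d/dx closure of L₀.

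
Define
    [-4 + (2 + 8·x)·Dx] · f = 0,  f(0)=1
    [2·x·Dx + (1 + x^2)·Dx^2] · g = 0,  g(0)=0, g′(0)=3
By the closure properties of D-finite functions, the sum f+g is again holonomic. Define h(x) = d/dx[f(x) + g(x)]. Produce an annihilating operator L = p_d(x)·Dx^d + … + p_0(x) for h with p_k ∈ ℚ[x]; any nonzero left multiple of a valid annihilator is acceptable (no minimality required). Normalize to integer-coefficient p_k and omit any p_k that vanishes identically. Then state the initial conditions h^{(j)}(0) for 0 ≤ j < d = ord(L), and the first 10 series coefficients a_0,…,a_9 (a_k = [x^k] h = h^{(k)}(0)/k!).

L = (-2 - 20·x + 6·x^2 + 12·x^3) + (-7 - 8·x - 25·x^2 + 24·x^3 + 42·x^4)·Dx + (-1 - 3·x + 6·x^2 + 9·x^3 + 7·x^4 + 12·x^5)·Dx^2  (order 2).
h: a_k = 5, -4, 9, -40, 143, -504, 1845, -6864, 25743, -97240, …
ICs: h(0) = 5, h′(0) = -4.

f: a_k = 1, 2, -2, 4, -10, 28, -84, 264, -858, 2860, …
g: a_k = 0, 3, 0, -1, 0, 3/5, 0, -3/7, 0, 1/3, …
Sum ⇒ L₀ = lclm(L_f,L_g) in ℚ(x)⟨Dx⟩.
Derive L from L₀ (diff closure).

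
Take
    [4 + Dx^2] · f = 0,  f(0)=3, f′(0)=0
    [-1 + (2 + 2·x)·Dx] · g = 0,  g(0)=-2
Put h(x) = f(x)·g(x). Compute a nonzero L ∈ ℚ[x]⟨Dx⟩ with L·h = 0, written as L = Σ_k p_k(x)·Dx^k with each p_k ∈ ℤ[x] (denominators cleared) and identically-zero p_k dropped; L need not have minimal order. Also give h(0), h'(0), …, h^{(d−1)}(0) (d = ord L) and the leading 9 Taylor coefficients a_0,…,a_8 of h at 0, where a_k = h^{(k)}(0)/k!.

L = (19 + 32·x + 16·x^2) + (-4 - 4·x)·Dx + (4 + 8·x + 4·x^2)·Dx^2  (order 2).
h: a_k = -6, -3, 51/4, 45/8, -337/64, -181/128, 5281/7680, 3811/15360, -199649/1720320, …
ICs: h(0) = -6, h′(0) = -3.

f: a_k = 3, 0, -6, 0, 2, 0, -4/15, 0, 2/105, …
g: a_k = -2, -1, 1/4, -1/8, 5/64, -7/128, 21/512, -33/1024, 429/16384, …
L₀ := L_f ⊗_s L_g (sym. prod.), ord ≤ 2.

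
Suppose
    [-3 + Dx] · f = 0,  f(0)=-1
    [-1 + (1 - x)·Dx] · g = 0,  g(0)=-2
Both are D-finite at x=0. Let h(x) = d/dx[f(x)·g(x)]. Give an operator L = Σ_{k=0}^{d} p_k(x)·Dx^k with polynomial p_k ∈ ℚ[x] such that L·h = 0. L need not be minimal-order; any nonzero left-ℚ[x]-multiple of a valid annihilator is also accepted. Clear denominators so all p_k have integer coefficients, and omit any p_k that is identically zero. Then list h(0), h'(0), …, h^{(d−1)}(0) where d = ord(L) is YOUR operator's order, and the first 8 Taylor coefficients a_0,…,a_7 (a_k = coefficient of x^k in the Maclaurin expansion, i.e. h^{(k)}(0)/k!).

f: a_k = -1, -3, -9/2, -9/2, -27/8, -81/40, -81/80, -243/560, …
g: a_k = -2, -2, -2, -2, -2, -2, -2, -2, …
L₀ := L_f ⊗_s L_g (sym. prod.), ord ≤ 1.
h₀' ⇒ L via d/dx closure of L₀.
L = (17 - 24·x + 9·x^2) + (-4 + 7·x - 3·x^2)·Dx  (order 1).
h: a_k = 8, 34, 78, 131, 184, 4659/20, 5557/20, 89641/280, …
ICs: h(0) = 8.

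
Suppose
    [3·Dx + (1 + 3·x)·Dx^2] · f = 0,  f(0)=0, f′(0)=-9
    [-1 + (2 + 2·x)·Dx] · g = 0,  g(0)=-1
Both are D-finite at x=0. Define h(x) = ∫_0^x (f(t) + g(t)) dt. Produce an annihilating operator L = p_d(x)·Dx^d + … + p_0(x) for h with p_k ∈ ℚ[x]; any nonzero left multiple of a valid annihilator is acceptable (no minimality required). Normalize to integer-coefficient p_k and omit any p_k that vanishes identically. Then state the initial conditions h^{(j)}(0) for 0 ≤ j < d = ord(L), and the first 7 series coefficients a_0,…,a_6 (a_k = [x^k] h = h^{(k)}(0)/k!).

L = (27 + 9·x)·Dx^2 + (69 + 126·x + 45·x^2)·Dx^3 + (10 + 46·x + 54·x^2 + 18·x^3)·Dx^4  (order 4).
h: a_k = 0, -1, -19/4, 109/24, -433/64, 7781/640, -186659/7680, …
ICs: h(0) = 0, h′(0) = -1, h′′(0) = -19/2, h′′′(0) = 109/4.

f: a_k = 0, -9, 27/2, -27, 243/4, -729/5, 729/2, …
g: a_k = -1, -1/2, 1/8, -1/16, 5/128, -7/256, 21/1024, …
L₀ := lclm(L_f,L_g); ord L₀ ≤ 2+1.
Integrate: L := L₀·Dx.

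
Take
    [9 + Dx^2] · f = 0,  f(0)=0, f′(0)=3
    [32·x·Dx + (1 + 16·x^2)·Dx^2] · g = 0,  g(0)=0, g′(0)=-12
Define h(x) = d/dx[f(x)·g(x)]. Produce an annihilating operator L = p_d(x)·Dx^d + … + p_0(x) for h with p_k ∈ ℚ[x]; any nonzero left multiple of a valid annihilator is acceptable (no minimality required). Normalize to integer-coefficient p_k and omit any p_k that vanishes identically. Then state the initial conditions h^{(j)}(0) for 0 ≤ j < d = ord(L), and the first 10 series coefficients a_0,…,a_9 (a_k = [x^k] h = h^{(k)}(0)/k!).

L = (2922993 + 113986656·x^2 + 3239661312·x^4 + 5952061440·x^6 + 4156489728·x^8 - 7644119040·x^10 + 110075314176·x^12) + (1760832·x + 128480256·x^3 + 1888911360·x^5 + 5308416000·x^7 + 15288238080·x^9 + 48922361856·x^11)·Dx + (341202 + 13887168·x^2 + 389230080·x^4 + 940474368·x^6 + 1603141632·x^8 + 3737124864·x^10 + 24461180928·x^12)·Dx^2 + (195648·x + 14275584·x^3 + 209879040·x^5 + 589824000·x^7 + 1698693120·x^9 + 5435817984·x^11)·Dx^3 + (1825 + 135776·x^2 + 3251968·x^4 + 31014912·x^6 + 126812160·x^8 + 509607936·x^10 + 1358954496·x^12)·Dx^4  (order 4).
h: a_k = 0, -72, 0, 984, 0, -12933, 0, 191718, 0, -1652080061/560, …
ICs: h(0) = 0, h′(0) = -72, h′′(0) = 0, h′′′(0) = 5904.

f: a_k = 0, 3, 0, -9/2, 0, 81/40, 0, -243/560, 0, 243/4480, …
g: a_k = 0, -12, 0, 64, 0, -3072/5, 0, 49152/7, 0, -262144/3, …
h₀=f·g: eliminate ⇒ L₀, order ≤ 2·2.
Differentiate: ansatz ord ≤ ord L₀ ⇒ L.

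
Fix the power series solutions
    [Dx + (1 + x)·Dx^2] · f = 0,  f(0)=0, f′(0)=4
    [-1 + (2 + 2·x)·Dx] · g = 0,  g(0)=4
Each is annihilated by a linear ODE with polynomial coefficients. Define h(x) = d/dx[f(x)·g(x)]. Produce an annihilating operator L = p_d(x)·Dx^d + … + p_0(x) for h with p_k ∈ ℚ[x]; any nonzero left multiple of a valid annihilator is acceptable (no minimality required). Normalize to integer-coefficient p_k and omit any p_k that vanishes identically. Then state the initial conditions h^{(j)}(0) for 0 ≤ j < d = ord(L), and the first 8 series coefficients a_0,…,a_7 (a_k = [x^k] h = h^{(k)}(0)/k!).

L = 1 + (8 + 8·x)·Dx + (4 + 8·x + 4·x^2)·Dx^2  (order 2).
h: a_k = 16, 0, -2, 8/3, -71/24, 31/10, -3043/960, 2689/840, …
ICs: h(0) = 16, h′(0) = 0.

f: a_k = 0, 4, -2, 4/3, -1, 4/5, -2/3, 4/7, …
g: a_k = 4, 2, -1/2, 1/4, -5/32, 7/64, -21/256, 33/512, …
h₀=f·g: eliminate ⇒ L₀, order ≤ 2·1.
h₀' ⇒ L via d/dx closure of L₀.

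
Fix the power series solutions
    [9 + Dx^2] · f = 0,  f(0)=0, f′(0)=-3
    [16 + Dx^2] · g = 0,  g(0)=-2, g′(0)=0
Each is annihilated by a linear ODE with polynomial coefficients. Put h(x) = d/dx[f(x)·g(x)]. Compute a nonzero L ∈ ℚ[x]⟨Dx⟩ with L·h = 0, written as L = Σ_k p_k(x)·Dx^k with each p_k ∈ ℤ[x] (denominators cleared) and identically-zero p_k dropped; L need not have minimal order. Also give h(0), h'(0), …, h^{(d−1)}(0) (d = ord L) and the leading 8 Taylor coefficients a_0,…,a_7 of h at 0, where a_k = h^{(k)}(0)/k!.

L = 49 + 50·Dx^2 + Dx^4  (order 4).
h: a_k = 6, 0, -171, 0, 2801/4, 0, -137257/120, 0, …
ICs: h(0) = 6, h′(0) = 0, h′′(0) = -342, h′′′(0) = 0.

f: a_k = 0, -3, 0, 9/2, 0, -81/40, 0, 243/560, …
g: a_k = -2, 0, 16, 0, -64/3, 0, 512/45, 0, …
Sym-product of L_f,L_g gives L₀ (≤ ord 4).
Derive L from L₀ (diff closure).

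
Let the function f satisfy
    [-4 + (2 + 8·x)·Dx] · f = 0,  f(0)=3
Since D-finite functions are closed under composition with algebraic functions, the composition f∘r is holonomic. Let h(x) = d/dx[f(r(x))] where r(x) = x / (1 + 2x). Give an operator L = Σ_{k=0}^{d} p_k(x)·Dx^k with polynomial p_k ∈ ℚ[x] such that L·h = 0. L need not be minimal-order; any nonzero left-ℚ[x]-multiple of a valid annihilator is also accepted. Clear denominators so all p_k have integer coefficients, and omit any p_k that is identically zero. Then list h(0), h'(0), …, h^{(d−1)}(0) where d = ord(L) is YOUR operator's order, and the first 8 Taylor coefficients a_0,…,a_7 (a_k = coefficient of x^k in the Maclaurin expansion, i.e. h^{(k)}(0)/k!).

f: a_k = 3, 6, -6, 12, -30, 84, -252, 792, …
Change of var in L_f (x↦r) gives L₀.
h=h₀': d/dx-closure on L₀ ⇒ L.
L = (-6 - 24·x) + (-1 - 8·x - 12·x^2)·Dx  (order 1).
h: a_k = 6, -36, 180, -888, 4500, -23544, 126504, -693360, …
ICs: h(0) = 6.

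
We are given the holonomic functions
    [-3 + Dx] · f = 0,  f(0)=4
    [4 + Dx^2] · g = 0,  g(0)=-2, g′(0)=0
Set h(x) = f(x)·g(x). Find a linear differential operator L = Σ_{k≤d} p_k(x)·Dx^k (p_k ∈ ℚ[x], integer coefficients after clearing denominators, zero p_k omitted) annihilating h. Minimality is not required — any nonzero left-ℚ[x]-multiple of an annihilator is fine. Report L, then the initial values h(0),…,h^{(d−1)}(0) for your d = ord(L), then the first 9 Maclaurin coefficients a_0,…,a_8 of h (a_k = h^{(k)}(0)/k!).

f: a_k = 4, 12, 18, 18, 27/2, 81/10, 81/20, 243/140, 729/1120, …
g: a_k = -2, 0, 4, 0, -4/3, 0, 8/45, 0, -4/315, …
Sym-product of L_f,L_g gives L₀ (≤ ord 2).
L = 13 - 6·Dx + Dx^2  (order 2).
h: a_k = -8, -24, -20, 12, 119/3, 199/5, 407/18, 1483/210, 239/5040, …
ICs: h(0) = -8, h′(0) = -24.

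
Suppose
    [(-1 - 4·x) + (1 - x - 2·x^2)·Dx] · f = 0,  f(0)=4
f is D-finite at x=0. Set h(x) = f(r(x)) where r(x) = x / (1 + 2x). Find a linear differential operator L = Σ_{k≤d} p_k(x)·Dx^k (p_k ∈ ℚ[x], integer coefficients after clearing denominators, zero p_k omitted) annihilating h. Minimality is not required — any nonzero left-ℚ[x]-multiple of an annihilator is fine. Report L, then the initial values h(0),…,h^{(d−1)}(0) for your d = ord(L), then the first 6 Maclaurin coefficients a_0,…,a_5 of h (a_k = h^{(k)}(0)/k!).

f: a_k = 4, 4, 12, 20, 44, 84, …
Substitute x→r, Dx→(1/r')Dx; clear ⇒ L₀.
L = (-1 - 6·x) + (1 + 5·x + 6·x^2)·Dx  (order 1).
h: a_k = 4, 4, 4, -12, 36, -108, …
ICs: h(0) = 4.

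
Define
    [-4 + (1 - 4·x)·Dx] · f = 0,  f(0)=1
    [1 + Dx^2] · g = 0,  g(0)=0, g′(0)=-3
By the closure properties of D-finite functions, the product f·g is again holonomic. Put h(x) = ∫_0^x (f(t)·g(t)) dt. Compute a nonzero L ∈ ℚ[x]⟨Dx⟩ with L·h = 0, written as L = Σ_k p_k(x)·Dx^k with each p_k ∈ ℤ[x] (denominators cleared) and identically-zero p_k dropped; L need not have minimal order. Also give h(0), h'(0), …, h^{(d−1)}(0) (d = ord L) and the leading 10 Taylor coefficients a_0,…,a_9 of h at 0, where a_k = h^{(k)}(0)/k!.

f: a_k = 1, 4, 16, 64, 256, 1024, 4096, 16384, 65536, 262144, …
g: a_k = 0, -3, 0, 1/2, 0, -1/40, 0, 1/1680, 0, -1/120960, …
f·g: L₀ = L_f ⊗_s L_g, ord ≤ 1·2.
∫: right-multiply L₀ by Dx.
L = (-1 + 4·x)·Dx + 8·Dx^2 + (-1 + 4·x)·Dx^3  (order 3).
h: a_k = 0, 0, -3/2, -4, -95/8, -38, -30401/240, -4343/10, -20429471/13440, -20429471/3780, …
ICs: h(0) = 0, h′(0) = 0, h′′(0) = -3.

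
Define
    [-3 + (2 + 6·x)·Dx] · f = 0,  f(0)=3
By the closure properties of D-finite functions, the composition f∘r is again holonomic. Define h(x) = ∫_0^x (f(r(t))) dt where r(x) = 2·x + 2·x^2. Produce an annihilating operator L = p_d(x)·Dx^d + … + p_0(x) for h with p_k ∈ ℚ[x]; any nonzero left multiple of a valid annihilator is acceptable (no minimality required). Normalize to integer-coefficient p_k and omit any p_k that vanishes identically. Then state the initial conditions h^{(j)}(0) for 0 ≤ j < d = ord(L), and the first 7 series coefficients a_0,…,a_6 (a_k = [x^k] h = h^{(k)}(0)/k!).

f: a_k = 3, 9/2, -27/8, 81/16, -1215/128, 5103/256, -45927/1024, …
f∘r: x↦r, Dx↦Dx/r' in L_f ⇒ L₀.
Integrate: L := L₀·Dx.
L = (-3 - 6·x)·Dx + (1 + 6·x + 6·x^2)·Dx^2  (order 2).
h: a_k = 0, 3, 9/2, -3/2, 27/8, -351/40, 405/16, …
ICs: h(0) = 0, h′(0) = 3.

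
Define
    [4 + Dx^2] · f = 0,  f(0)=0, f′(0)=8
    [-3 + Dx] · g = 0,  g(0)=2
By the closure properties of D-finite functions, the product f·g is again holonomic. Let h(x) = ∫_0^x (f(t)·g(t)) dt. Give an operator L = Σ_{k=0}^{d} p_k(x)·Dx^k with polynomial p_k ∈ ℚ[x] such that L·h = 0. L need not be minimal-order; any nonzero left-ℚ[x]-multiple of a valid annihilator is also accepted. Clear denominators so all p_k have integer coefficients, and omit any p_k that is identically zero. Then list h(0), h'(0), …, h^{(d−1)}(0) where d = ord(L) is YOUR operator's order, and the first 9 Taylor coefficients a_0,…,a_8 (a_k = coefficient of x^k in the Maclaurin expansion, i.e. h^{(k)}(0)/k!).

f: a_k = 0, 8, 0, -16/3, 0, 16/15, 0, -32/315, 0, …
g: a_k = 2, 6, 9, 9, 27/4, 81/20, 81/40, 243/280, 729/2240, …
h₀=f·g: eliminate ⇒ L₀, order ≤ 2·1.
h=∫₀ˣh₀: take L = L₀·Dx.
L = 13·Dx - 6·Dx^2 + Dx^3  (order 3).
h: a_k = 0, 0, 8, 16, 46/3, 8, 61/45, -46/35, -3277/2520, …
ICs: h(0) = 0, h′(0) = 0, h′′(0) = 16.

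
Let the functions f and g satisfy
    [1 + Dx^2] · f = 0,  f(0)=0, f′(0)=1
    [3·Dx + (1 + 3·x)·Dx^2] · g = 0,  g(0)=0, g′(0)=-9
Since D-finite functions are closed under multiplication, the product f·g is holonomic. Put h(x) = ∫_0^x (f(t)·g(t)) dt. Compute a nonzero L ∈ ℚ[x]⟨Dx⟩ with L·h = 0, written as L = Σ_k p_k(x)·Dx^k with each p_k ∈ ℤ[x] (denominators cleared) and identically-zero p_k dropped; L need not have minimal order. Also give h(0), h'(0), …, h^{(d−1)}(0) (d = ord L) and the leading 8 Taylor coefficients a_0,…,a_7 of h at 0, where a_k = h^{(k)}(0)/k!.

L = (-203 - 222·x - 189·x^2 + 432·x^3 + 324·x^4)·Dx + (-84 - 108·x + 648·x^2 + 648·x^3)·Dx^2 + (-208 - 228·x - 54·x^2 + 864·x^3 + 648·x^4)·Dx^3 + (-84 - 108·x + 648·x^2 + 648·x^3)·Dx^4 + (-5 - 6·x + 135·x^2 + 432·x^3 + 324·x^4)·Dx^5  (order 5).
h: a_k = 0, 0, 0, -3, 27/8, -51/10, 39/4, -1131/56, …
ICs: h(0) = 0, h′(0) = 0, h′′(0) = 0, h′′′(0) = -18, h′′′′(0) = 81.

f: a_k = 0, 1, 0, -1/6, 0, 1/120, 0, -1/5040, …
g: a_k = 0, -9, 27/2, -27, 243/4, -729/5, 729/2, -6561/7, …
L₀ := L_f ⊗_s L_g (sym. prod.), ord ≤ 4.
h=∫h₀ ⇒ L = L₀·Dx.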